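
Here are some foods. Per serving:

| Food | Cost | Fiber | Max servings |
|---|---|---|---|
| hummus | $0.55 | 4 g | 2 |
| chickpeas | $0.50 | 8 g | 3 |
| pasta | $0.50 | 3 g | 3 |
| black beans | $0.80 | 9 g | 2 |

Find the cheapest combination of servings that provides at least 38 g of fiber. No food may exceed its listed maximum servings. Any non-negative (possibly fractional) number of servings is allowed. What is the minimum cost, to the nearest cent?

Cost per g of fiber: chickpeas $0.0625, black beans $0.0889, hummus $0.1375, pasta $0.1667.
Take 3 servings of chickpeas: +24.0 g fiber for $1.50 (total $1.50, still need 14.0 g).
Take 1.556 servings of black beans: +14.0 g fiber for $1.24 (total $2.74, still need 0.0 g).
Filling from the cheapest source first is optimal under one linear minimum: $2.74.

$2.74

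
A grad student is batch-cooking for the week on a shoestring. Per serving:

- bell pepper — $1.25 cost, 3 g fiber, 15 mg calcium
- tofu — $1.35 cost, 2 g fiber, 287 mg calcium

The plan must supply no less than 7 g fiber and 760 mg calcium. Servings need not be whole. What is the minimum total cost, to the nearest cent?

For a min-cost LP with two ≥-constraints, a basic feasible solution has at most two positive variables.
bell pepper only: max(7/3, 760/15) = 50.67 servings → $63.33.
tofu only: max(7/2, 760/287) = 3.5 servings → $4.72.
bell pepper + tofu with both tight: 0.5884 servings and 2.617 servings → $4.27.
Cheapest feasible corner: $4.27.

$4.27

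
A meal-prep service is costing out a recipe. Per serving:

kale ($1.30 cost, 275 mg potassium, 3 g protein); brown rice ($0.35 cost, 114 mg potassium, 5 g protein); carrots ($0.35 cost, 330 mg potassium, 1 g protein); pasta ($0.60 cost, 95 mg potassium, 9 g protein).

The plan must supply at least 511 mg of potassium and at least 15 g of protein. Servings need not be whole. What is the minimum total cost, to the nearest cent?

$1.20

kale only: max(511/275, 15/3) = 5 servings → $6.50.
brown rice only: max(511/114, 15/5) = 4.482 servings → $1.57.
carrots only: max(511/330, 15/1) = 15 servings → $5.25.
pasta only: max(511/95, 15/9) = 5.379 servings → $3.23.
kale + brown rice with both tight: 0.818 servings and 2.509 servings → $1.94.
kale + carrots with both targets exact would need a negative amount; discard.
kale + pasta with both tight: 1.449 servings and 1.184 servings → $2.59.
brown rice + carrots with both tight: 2.89 servings and 0.5501 servings → $1.20.
brown rice + pasta with both targets exact would need a negative amount; discard.
carrots + pasta with both tight: 1.104 servings and 1.544 servings → $1.31.
The minimum over all feasible corners is $1.20.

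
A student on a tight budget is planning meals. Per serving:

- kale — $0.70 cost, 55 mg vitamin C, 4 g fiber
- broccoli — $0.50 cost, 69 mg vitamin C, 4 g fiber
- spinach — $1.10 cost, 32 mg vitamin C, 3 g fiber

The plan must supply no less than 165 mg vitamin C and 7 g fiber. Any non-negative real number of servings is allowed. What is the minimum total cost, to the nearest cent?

$1.20

For a min-cost LP with two ≥-constraints, a basic feasible solution has at most two positive variables.
kale only: max(165/55, 7/4) = 3 servings → $2.10.
broccoli only: max(165/69, 7/4) = 2.391 servings → $1.20.
spinach only: max(165/32, 7/3) = 5.156 servings → $5.67.
kale + broccoli: the both-tight solution has a negative serving — not a feasible corner.
kale + spinach with both targets exact would need a negative amount; discard.
broccoli + spinach: the both-tight solution has a negative serving — not a feasible corner.
The minimum over all feasible corners is $1.20.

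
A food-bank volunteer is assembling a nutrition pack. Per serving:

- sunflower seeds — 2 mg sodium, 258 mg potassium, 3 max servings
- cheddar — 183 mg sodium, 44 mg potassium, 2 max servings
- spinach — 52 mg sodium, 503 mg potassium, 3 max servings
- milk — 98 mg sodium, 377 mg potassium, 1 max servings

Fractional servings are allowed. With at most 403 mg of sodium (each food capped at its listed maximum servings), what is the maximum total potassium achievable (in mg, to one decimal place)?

Potassium per mg sodium: sunflower seeds 129, spinach 9.673, milk 3.847, cheddar 0.2404.
Take 3 servings of sunflower seeds: uses 6 mg sodium, +774.0 mg potassium (running total 774.0 mg).
Take 3 servings of spinach: uses 156 mg sodium, +1509.0 mg potassium (running total 2283.0 mg).
Take 1 serving of milk: uses 98 mg sodium, +377.0 mg potassium (running total 2660.0 mg).
Take 0.7814 servings of cheddar: uses 143 mg sodium, +34.4 mg potassium (running total 2694.4 mg).
Filling greedily by potassium-per-mg sodium is optimal for one linear limit, giving 2694.4 mg.

2694.4 mg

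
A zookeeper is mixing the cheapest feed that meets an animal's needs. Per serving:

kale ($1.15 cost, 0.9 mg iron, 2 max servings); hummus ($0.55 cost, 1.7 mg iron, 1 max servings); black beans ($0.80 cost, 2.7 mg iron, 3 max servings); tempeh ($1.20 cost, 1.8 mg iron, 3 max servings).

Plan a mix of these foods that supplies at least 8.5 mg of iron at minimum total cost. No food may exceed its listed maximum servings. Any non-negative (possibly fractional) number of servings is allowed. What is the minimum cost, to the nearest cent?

$2.53

Cost per mg of iron: black beans $0.2963, hummus $0.3235, tempeh $0.6667, kale $1.2778.
Take 3 servings of black beans: +8.1 mg iron for $2.40 (total $2.40, still need 0.4 mg).
Take 0.2353 servings of hummus: +0.4 mg iron for $0.13 (total $2.53, still need 0.0 mg).
Filling from the cheapest source first is optimal under one linear minimum: $2.53.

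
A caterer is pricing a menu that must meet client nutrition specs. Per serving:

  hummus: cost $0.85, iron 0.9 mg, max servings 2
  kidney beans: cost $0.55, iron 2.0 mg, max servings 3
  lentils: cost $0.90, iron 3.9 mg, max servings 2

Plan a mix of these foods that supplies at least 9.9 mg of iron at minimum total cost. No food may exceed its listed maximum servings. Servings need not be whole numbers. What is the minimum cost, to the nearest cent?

Cost per mg of iron: lentils $0.2308, kidney beans $0.2750, hummus $0.9444.
Take 2 servings of lentils: +7.8 mg iron for $1.80 (total $1.80, still need 2.1 mg).
Take 1.05 servings of kidney beans: +2.1 mg iron for $0.58 (total $2.38, still need 0.0 mg).
Filling from the cheapest source first is optimal under one linear minimum: $2.38.

$2.38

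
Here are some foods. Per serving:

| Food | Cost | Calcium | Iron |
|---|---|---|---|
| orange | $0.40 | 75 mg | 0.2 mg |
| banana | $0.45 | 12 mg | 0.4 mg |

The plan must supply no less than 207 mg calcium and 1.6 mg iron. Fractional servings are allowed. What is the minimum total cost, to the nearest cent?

$2.20

Minimising a linear cost over {calcium ≥ 207, iron ≥ 1.6, servings ≥ 0} — the optimum is at a vertex, using one or two foods.
orange only: max(207/75, 1.6/0.2) = 8 servings → $3.20.
banana only: max(207/12, 1.6/0.4) = 17.25 servings → $7.76.
orange + banana with both tight: 2.304 servings and 2.848 servings → $2.20.
The minimum over all feasible corners is $2.20.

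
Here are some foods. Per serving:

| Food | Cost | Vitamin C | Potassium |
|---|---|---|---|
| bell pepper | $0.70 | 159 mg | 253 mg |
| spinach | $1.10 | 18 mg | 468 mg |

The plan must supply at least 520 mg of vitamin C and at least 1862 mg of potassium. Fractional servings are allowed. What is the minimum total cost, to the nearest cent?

This is a tiny linear program; its minimum lies at a vertex of the feasible set. List the vertices and price them.
bell pepper only: max(520/159, 1862/253) = 7.36 servings → $5.15.
spinach only: max(520/18, 1862/468) = 28.89 servings → $31.78.
bell pepper + spinach with both tight: 3.004 servings and 2.355 servings → $4.69.
So the least-cost plan costs $4.69.

$4.69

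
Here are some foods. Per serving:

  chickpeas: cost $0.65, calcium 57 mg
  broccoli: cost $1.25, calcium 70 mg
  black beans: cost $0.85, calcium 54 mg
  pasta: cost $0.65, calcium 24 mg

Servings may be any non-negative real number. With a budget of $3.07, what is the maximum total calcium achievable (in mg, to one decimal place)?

Calcium per dollar: chickpeas 87.69, black beans 63.53, broccoli 56, pasta 36.92.
With no serving limits, spend the whole cost allowance on chickpeas: $3.07 / $0.65 × 57 mg = 269.2 mg.

269.2 mg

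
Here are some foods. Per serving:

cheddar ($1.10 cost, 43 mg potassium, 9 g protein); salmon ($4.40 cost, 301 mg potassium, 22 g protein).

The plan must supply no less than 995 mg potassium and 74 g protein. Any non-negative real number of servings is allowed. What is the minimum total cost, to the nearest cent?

Two binding constraints pin down two serving amounts, so the optimal mix uses at most two foods. The candidates are each food alone (scaled to the tighter of potassium/protein) and each pair with both constraints tight.
cheddar only: max(995/43, 74/9) = 23.14 servings → $25.45.
salmon only: max(995/301, 74/22) = 3.364 servings → $14.80.
cheddar + salmon with both tight: 0.2178 servings and 3.275 servings → $14.65.
So the least-cost plan costs $14.65.

$14.65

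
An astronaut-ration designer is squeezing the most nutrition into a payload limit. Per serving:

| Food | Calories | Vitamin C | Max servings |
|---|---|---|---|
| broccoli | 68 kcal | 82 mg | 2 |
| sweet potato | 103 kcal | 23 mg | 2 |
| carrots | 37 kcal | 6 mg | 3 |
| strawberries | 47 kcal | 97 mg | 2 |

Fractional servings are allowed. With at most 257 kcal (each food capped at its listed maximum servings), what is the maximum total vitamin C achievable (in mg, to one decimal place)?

364.0 mg

Vitamin C per kcal: strawberries 2.064, broccoli 1.206, sweet potato 0.2233, carrots 0.1622.
Take 2 servings of strawberries: uses 94 kcal, +194.0 mg vitamin C (running total 194.0 mg).
Take 2 servings of broccoli: uses 136 kcal, +164.0 mg vitamin C (running total 358.0 mg).
Take 0.2621 servings of sweet potato: uses 27 kcal, +6.0 mg vitamin C (running total 364.0 mg).
Greedy by best ratio exhausts the calories allowance optimally: 364.0 mg.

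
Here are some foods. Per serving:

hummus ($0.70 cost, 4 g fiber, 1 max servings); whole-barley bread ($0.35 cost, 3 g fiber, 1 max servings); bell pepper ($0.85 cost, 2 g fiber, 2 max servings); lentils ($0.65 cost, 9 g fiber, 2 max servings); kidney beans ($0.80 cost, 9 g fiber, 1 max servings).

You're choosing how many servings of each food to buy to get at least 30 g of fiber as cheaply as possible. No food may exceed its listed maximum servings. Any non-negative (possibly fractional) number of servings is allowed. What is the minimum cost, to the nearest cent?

Cost per g of fiber: lentils $0.0722, kidney beans $0.0889, whole-barley bread $0.1167, hummus $0.1750, bell pepper $0.4250.
Take 2 servings of lentils: +18.0 g fiber for $1.30 (total $1.30, still need 12.0 g).
Take 1 serving of kidney beans: +9.0 g fiber for $0.80 (total $2.10, still need 3.0 g).
Take 1 serving of whole-barley bread: +3.0 g fiber for $0.35 (total $2.45, still need 0.0 g).
Filling from the cheapest source first is optimal under one linear minimum: $2.45.

$2.45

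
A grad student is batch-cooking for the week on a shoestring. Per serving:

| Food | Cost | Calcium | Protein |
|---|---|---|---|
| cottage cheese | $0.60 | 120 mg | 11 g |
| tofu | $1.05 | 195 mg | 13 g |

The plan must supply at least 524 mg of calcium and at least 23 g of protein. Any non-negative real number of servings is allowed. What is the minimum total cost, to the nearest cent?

Compare the cost at each extreme point of the feasible region.
cottage cheese only: max(524/120, 23/11) = 4.367 servings → $2.62.
tofu only: max(524/195, 23/13) = 2.687 servings → $2.82.
cottage cheese + tofu with both targets exact would need a negative amount; discard.
So the least-cost plan costs $2.62.

$2.62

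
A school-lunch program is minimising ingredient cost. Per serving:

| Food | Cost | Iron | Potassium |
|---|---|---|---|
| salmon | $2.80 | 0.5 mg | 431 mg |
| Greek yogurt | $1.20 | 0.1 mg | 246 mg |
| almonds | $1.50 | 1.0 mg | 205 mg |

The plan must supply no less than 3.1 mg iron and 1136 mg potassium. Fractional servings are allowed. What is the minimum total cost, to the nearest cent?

$6.98

A basic optimal solution has at most two foods positive. Try each food alone and each pair with both targets met exactly.
salmon only: max(3.1/0.5, 1136/431) = 6.2 servings → $17.36.
Greek yogurt only: max(3.1/0.1, 1136/246) = 31 servings → $37.20.
almonds only: max(3.1/1.0, 1136/205) = 5.541 servings → $8.31.
salmon + Greek yogurt: intersection lies outside the first quadrant.
salmon + almonds with both tight: 1.524 servings and 2.338 servings → $7.77.
Greek yogurt + almonds with both tight: 2.22 servings and 2.878 servings → $6.98.
The minimum over all feasible corners is $6.98.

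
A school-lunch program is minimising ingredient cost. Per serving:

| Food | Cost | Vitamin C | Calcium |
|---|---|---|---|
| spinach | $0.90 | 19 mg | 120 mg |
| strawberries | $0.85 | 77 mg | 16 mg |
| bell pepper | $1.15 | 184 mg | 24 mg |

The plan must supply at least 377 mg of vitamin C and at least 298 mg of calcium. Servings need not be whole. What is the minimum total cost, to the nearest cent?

Compare the cost at each extreme point of the feasible region.
spinach only: max(377/19, 298/120) = 19.84 servings → $17.86.
strawberries only: max(377/77, 298/16) = 18.62 servings → $15.83.
bell pepper only: max(377/184, 298/24) = 12.42 servings → $14.28.
spinach + strawberries with both tight: 1.893 servings and 4.429 servings → $5.47.
spinach + bell pepper with both tight: 2.117 servings and 1.83 servings → $4.01.
strawberries + bell pepper with both targets exact would need a negative amount; discard.
So the least-cost plan costs $4.01.

$4.01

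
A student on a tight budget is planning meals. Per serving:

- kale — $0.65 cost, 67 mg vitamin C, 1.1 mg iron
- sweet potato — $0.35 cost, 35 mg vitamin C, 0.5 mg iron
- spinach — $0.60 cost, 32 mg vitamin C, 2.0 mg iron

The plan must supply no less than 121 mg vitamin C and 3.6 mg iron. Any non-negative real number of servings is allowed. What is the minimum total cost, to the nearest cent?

$1.49

With two linear requirements the optimum uses one or two foods; enumerate the corners.
kale only: max(121/67, 3.6/1.1) = 3.273 servings → $2.13.
sweet potato only: max(121/35, 3.6/0.5) = 7.2 servings → $2.52.
spinach only: max(121/32, 3.6/2.0) = 3.781 servings → $2.27.
kale + sweet potato: intersection lies outside the first quadrant.
kale + spinach with both tight: 1.283 servings and 1.094 servings → $1.49.
sweet potato + spinach with both tight: 2.348 servings and 1.213 servings → $1.55.
Cheapest feasible corner: $1.49.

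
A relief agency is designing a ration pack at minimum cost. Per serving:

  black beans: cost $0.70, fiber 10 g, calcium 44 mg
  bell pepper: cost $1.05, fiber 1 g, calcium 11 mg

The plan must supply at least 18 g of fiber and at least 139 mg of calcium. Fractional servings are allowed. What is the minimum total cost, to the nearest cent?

An LP optimum is at a vertex; with two nutrient constraints at most two foods are used. Check each candidate.
black beans only: max(18/10, 139/44) = 3.159 servings → $2.21.
bell pepper only: max(18/1, 139/11) = 18 servings → $18.90.
black beans + bell pepper with both tight: 0.8939 servings and 9.061 servings → $10.14.
The minimum over all feasible corners is $2.21.

$2.21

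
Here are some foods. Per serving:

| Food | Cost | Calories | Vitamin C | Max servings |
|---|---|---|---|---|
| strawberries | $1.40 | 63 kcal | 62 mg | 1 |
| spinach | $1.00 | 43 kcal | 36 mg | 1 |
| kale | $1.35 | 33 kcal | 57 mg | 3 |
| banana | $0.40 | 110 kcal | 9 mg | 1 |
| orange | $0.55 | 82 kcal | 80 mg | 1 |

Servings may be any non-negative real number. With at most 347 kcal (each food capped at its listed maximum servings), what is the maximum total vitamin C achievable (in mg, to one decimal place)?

Vitamin C per kcal: kale 1.727, strawberries 0.9841, orange 0.9756, spinach 0.8372, banana 0.08182.
Take 3 servings of kale: uses 99 kcal, +171.0 mg vitamin C (running total 171.0 mg).
Take 1 serving of strawberries: uses 63 kcal, +62.0 mg vitamin C (running total 233.0 mg).
Take 1 serving of orange: uses 82 kcal, +80.0 mg vitamin C (running total 313.0 mg).
Take 1 serving of spinach: uses 43 kcal, +36.0 mg vitamin C (running total 349.0 mg).
Take 0.5455 servings of banana: uses 60 kcal, +4.9 mg vitamin C (running total 353.9 mg).
Filling greedily by vitamin C-per-kcal is optimal for one linear limit, giving 353.9 mg.

353.9 mg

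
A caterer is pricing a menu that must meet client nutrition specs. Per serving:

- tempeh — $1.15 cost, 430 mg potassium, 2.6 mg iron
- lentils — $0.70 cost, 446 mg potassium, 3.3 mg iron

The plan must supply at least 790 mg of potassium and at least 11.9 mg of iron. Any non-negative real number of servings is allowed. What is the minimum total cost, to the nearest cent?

Two binding constraints pin down two serving amounts, so the optimal mix uses at most two foods. The candidates are each food alone (scaled to the tighter of potassium/iron) and each pair with both constraints tight.
tempeh only: max(790/430, 11.9/2.6) = 4.577 servings → $5.26.
lentils only: max(790/446, 11.9/3.3) = 3.606 servings → $2.52.
tempeh + lentils: the both-tight solution has a negative serving — not a feasible corner.
The minimum over all feasible corners is $2.52.

$2.52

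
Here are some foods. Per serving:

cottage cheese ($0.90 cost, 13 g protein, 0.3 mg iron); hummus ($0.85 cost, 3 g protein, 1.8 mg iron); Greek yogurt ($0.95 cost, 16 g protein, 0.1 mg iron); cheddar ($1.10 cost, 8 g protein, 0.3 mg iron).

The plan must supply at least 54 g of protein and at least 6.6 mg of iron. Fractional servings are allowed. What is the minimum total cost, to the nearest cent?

$5.57

cottage cheese only: max(54/13, 6.6/0.3) = 22 servings → $19.80.
hummus only: max(54/3, 6.6/1.8) = 18 servings → $15.30.
Greek yogurt only: max(54/16, 6.6/0.1) = 66 servings → $62.70.
cheddar only: max(54/8, 6.6/0.3) = 22 servings → $24.20.
cottage cheese + hummus with both tight: 3.44 servings and 3.093 servings → $5.73.
cottage cheese + Greek yogurt: the both-tight solution has a negative serving — not a feasible corner.
cottage cheese + cheddar with both targets exact would need a negative amount; discard.
hummus + Greek yogurt with both tight: 3.516 servings and 2.716 servings → $5.57.
hummus + cheddar with both tight: 2.711 servings and 5.733 servings → $8.61.
Greek yogurt + cheddar: the both-tight solution has a negative serving — not a feasible corner.
So the least-cost plan costs $5.57.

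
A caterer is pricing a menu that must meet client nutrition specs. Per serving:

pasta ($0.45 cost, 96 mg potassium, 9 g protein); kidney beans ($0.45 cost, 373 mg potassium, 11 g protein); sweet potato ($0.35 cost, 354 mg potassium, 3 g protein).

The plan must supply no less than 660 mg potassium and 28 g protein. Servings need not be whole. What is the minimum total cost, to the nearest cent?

$1.15

pasta only: max(660/96, 28/9) = 6.875 servings → $3.09.
kidney beans only: max(660/373, 28/11) = 2.545 servings → $1.15.
sweet potato only: max(660/354, 28/3) = 9.333 servings → $3.27.
pasta + kidney beans with both tight: 1.384 servings and 1.413 servings → $1.26.
pasta + sweet potato with both tight: 2.737 servings and 1.122 servings → $1.62.
kidney beans + sweet potato: the both-tight solution has a negative serving — not a feasible corner.
The minimum over all feasible corners is $1.15.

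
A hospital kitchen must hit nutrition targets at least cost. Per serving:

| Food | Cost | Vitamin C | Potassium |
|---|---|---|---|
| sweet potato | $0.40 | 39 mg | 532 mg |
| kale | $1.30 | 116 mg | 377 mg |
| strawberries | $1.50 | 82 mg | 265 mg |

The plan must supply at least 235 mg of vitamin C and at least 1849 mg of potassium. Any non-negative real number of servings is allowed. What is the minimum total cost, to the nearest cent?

$2.41

Two binding constraints pin down two serving amounts, so the optimal mix uses at most two foods. The candidates are each food alone (scaled to the tighter of vitamin C/potassium) and each pair with both constraints tight.
sweet potato only: max(235/39, 1849/532) = 6.026 servings → $2.41.
kale only: max(235/116, 1849/377) = 4.905 servings → $6.38.
strawberries only: max(235/82, 1849/265) = 6.977 servings → $10.47.
sweet potato + kale with both tight: 2.678 servings and 1.126 servings → $2.53.
sweet potato + strawberries with both tight: 2.684 servings and 1.589 servings → $3.46.
kale + strawberries with both targets exact would need a negative amount; discard.
Cheapest feasible corner: $2.41.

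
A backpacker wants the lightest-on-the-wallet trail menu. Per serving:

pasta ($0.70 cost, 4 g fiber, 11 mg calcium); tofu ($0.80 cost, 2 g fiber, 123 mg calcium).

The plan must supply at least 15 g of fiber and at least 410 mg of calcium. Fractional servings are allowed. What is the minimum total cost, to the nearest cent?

A basic optimal solution has at most two foods positive. Try each food alone and each pair with both targets met exactly.
pasta only: max(15/4, 410/11) = 37.27 servings → $26.09.
tofu only: max(15/2, 410/123) = 7.5 servings → $6.00.
pasta + tofu with both tight: 2.181 servings and 3.138 servings → $4.04.
Cheapest feasible corner: $4.04.

$4.04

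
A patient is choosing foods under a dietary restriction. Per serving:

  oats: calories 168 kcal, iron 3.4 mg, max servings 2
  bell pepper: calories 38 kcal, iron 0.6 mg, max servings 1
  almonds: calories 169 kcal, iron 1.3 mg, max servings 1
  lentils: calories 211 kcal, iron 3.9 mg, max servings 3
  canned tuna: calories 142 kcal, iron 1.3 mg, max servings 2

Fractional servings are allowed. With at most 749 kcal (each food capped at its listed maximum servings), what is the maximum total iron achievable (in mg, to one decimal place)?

Iron per kcal: oats 0.02024, lentils 0.01848, bell pepper 0.01579, canned tuna 0.009155, almonds 0.007692.
Take 2 servings of oats: uses 336 kcal, +6.8 mg iron (running total 6.8 mg).
Take 1.957 servings of lentils: uses 413 kcal, +7.6 mg iron (running total 14.4 mg).
Greedy by best ratio exhausts the calories allowance optimally: 14.4 mg.

14.4 mg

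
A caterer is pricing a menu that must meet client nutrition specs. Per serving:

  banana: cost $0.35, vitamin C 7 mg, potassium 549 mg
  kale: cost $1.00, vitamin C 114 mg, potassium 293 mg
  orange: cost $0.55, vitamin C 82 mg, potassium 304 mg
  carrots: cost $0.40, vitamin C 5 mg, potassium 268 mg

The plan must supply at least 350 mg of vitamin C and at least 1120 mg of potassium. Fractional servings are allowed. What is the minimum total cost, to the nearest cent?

For a min-cost LP with two ≥-constraints, a basic feasible solution has at most two positive variables.
banana only: max(350/7, 1120/549) = 50 servings → $17.50.
kale only: max(350/114, 1120/293) = 3.823 servings → $3.82.
orange only: max(350/82, 1120/304) = 4.268 servings → $2.35.
carrots only: max(350/5, 1120/268) = 70 servings → $28.00.
banana + kale with both tight: 0.4151 servings and 3.045 servings → $3.19.
banana + orange with both targets exact would need a negative amount; discard.
banana + carrots: the both-tight solution has a negative serving — not a feasible corner.
kale + orange with both tight: 1.37 servings and 2.364 servings → $2.67.
kale + carrots with both tight: 3.032 servings and 0.864 servings → $3.38.
orange + carrots with both targets exact would need a negative amount; discard.
The minimum over all feasible corners is $2.35.

$2.35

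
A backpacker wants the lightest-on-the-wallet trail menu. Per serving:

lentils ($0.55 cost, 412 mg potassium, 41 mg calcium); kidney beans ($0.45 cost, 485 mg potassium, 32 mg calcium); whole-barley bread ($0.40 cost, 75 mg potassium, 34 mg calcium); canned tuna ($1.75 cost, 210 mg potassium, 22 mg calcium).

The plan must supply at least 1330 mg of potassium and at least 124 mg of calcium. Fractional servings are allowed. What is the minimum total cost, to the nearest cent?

$1.65

An LP optimum is at a vertex; with two nutrient constraints at most two foods are used. Check each candidate.
lentils only: max(1330/412, 124/41) = 3.228 servings → $1.78.
kidney beans only: max(1330/485, 124/32) = 3.875 servings → $1.74.
whole-barley bread only: max(1330/75, 124/34) = 17.73 servings → $7.09.
canned tuna only: max(1330/210, 124/22) = 6.333 servings → $11.08.
lentils + kidney beans with both tight: 2.623 servings and 0.5137 servings → $1.67.
lentils + whole-barley bread with both targets exact would need a negative amount; discard.
lentils + canned tuna: the both-tight solution has a negative serving — not a feasible corner.
kidney beans + whole-barley bread with both tight: 2.549 servings and 1.248 servings → $1.65.
kidney beans + canned tuna with both tight: 0.8152 servings and 4.451 servings → $8.16.
whole-barley bread + canned tuna: intersection lies outside the first quadrant.
Cheapest feasible corner: $1.65.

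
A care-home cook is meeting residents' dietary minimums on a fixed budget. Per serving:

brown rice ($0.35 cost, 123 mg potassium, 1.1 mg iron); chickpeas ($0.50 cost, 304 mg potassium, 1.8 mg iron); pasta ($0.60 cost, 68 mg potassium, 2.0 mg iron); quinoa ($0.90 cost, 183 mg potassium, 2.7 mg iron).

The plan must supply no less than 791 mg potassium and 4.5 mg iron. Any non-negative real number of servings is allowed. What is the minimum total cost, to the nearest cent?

A basic optimal solution has at most two foods positive. Try each food alone and each pair with both targets met exactly.
brown rice only: max(791/123, 4.5/1.1) = 6.431 servings → $2.25.
chickpeas only: max(791/304, 4.5/1.8) = 2.602 servings → $1.30.
pasta only: max(791/68, 4.5/2.0) = 11.63 servings → $6.98.
quinoa only: max(791/183, 4.5/2.7) = 4.322 servings → $3.89.
brown rice + chickpeas: the both-tight solution has a negative serving — not a feasible corner.
brown rice + pasta: the both-tight solution has a negative serving — not a feasible corner.
brown rice + quinoa: intersection lies outside the first quadrant.
chickpeas + pasta: intersection lies outside the first quadrant.
chickpeas + quinoa with both targets exact would need a negative amount; discard.
pasta + quinoa: intersection lies outside the first quadrant.
Cheapest feasible corner: $1.30.

$1.30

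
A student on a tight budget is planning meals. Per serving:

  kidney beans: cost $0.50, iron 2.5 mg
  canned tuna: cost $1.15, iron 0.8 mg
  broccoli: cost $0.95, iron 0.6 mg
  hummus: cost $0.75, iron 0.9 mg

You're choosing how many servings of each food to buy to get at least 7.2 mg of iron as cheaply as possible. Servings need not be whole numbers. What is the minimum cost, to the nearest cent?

Cost per mg of iron: kidney beans $0.2000, hummus $0.8333, canned tuna $1.4375, broccoli $1.5833.
With no serving limits, use only kidney beans: 7.2 mg / 2.5 mg = 2.88 servings × $0.50 = $1.44.

$1.44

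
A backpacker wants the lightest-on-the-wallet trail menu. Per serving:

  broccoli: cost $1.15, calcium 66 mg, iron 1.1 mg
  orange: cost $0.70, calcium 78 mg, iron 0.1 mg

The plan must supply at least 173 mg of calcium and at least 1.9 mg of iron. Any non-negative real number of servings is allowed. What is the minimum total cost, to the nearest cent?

$2.47

A basic optimal solution has at most two foods positive. Try each food alone and each pair with both targets met exactly.
broccoli only: max(173/66, 1.9/1.1) = 2.621 servings → $3.01.
orange only: max(173/78, 1.9/0.1) = 19 servings → $13.30.
broccoli + orange with both tight: 1.653 servings and 0.8194 servings → $2.47.
The minimum over all feasible corners is $2.47.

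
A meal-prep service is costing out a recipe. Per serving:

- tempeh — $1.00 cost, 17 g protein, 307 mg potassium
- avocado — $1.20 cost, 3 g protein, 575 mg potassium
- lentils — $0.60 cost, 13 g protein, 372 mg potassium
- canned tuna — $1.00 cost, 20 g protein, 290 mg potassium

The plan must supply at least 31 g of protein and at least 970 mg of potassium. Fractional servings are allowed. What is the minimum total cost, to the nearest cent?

A basic optimal solution has at most two foods positive. Try each food alone and each pair with both targets met exactly.
tempeh only: max(31/17, 970/307) = 3.16 servings → $3.16.
avocado only: max(31/3, 970/575) = 10.33 servings → $12.40.
lentils only: max(31/13, 970/372) = 2.608 servings → $1.56.
canned tuna only: max(31/20, 970/290) = 3.345 servings → $3.34.
tempeh + avocado with both tight: 1.685 servings and 0.7876 servings → $2.63.
tempeh + lentils: the both-tight solution has a negative serving — not a feasible corner.
tempeh + canned tuna: the both-tight solution has a negative serving — not a feasible corner.
avocado + lentils with both tight: 0.1695 servings and 2.345 servings → $1.61.
avocado + canned tuna with both tight: 0.9793 servings and 1.403 servings → $2.58.
lentils + canned tuna: intersection lies outside the first quadrant.
The minimum over all feasible corners is $1.56.

$1.56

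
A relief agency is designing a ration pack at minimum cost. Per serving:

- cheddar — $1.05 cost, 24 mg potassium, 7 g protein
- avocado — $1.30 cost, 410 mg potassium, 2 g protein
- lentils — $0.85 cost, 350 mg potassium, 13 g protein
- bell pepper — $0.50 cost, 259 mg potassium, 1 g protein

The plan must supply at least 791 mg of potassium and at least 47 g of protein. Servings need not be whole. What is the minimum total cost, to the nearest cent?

A basic optimal solution has at most two foods positive. Try each food alone and each pair with both targets met exactly.
cheddar only: max(791/24, 47/7) = 32.96 servings → $34.61.
avocado only: max(791/410, 47/2) = 23.5 servings → $30.55.
lentils only: max(791/350, 47/13) = 3.615 servings → $3.07.
bell pepper only: max(791/259, 47/1) = 47 servings → $23.50.
cheddar + avocado with both tight: 6.268 servings and 1.562 servings → $8.61.
cheddar + lentils with both tight: 2.884 servings and 2.062 servings → $4.78.
cheddar + bell pepper with both tight: 6.362 servings and 2.465 servings → $7.91.
avocado + lentils with both targets exact would need a negative amount; discard.
avocado + bell pepper with both targets exact would need a negative amount; discard.
lentils + bell pepper: the both-tight solution has a negative serving — not a feasible corner.
Cheapest feasible corner: $3.07.

$3.07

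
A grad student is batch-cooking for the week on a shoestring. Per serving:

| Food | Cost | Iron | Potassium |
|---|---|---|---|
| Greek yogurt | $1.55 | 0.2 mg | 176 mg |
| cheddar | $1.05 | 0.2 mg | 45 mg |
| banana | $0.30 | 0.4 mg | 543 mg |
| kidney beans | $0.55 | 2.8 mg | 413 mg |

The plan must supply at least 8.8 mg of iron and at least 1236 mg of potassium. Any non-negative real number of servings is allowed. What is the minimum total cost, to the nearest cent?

For a min-cost LP with two ≥-constraints, a basic feasible solution has at most two positive variables.
Greek yogurt only: max(8.8/0.2, 1236/176) = 44 servings → $68.20.
cheddar only: max(8.8/0.2, 1236/45) = 44 servings → $46.20.
banana only: max(8.8/0.4, 1236/543) = 22 servings → $6.60.
kidney beans only: max(8.8/2.8, 1236/413) = 3.143 servings → $1.73.
Greek yogurt + cheddar: the both-tight solution has a negative serving — not a feasible corner.
Greek yogurt + banana: the both-tight solution has a negative serving — not a feasible corner.
Greek yogurt + kidney beans: intersection lies outside the first quadrant.
cheddar + banana: intersection lies outside the first quadrant.
cheddar + kidney beans: intersection lies outside the first quadrant.
banana + kidney beans: intersection lies outside the first quadrant.
The minimum over all feasible corners is $1.73.

$1.73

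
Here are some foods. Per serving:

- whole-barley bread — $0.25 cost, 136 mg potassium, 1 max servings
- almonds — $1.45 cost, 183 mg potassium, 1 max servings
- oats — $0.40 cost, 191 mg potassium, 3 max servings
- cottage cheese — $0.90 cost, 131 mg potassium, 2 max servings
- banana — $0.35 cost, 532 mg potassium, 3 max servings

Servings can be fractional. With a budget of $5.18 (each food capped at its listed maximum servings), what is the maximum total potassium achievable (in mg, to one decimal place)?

2678.1 mg

Potassium per dollar: banana 1520, whole-barley bread 544, oats 477.5, cottage cheese 145.6, almonds 126.2.
Take 3 servings of banana: spends $1.05, +1596.0 mg potassium (running total 1596.0 mg).
Take 1 serving of whole-barley bread: spends $0.25, +136.0 mg potassium (running total 1732.0 mg).
Take 3 servings of oats: spends $1.20, +573.0 mg potassium (running total 2305.0 mg).
Take 2 servings of cottage cheese: spends $1.80, +262.0 mg potassium (running total 2567.0 mg).
Take 0.6069 servings of almonds: spends $0.88, +111.1 mg potassium (running total 2678.1 mg).
Greedy by best ratio exhausts the cost allowance optimally: 2678.1 mg.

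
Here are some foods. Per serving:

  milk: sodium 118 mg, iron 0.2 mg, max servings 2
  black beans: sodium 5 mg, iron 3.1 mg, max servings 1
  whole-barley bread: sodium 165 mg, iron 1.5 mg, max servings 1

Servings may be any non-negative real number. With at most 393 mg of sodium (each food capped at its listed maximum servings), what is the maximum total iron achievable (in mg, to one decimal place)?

5.0 mg

Iron per mg sodium: black beans 0.62, whole-barley bread 0.009091, milk 0.001695.
Take 1 serving of black beans: uses 5 mg sodium, +3.1 mg iron (running total 3.1 mg).
Take 1 serving of whole-barley bread: uses 165 mg sodium, +1.5 mg iron (running total 4.6 mg).
Take 1.89 servings of milk: uses 223 mg sodium, +0.4 mg iron (running total 5.0 mg).
Filling greedily by iron-per-mg sodium is optimal for one linear limit, giving 5.0 mg.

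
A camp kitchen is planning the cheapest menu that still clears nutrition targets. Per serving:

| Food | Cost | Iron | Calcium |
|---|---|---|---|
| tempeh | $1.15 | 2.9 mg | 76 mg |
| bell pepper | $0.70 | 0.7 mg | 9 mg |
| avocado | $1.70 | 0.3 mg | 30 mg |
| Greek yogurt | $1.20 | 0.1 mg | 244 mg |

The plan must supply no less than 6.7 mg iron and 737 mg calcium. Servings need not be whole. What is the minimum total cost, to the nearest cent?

At the optimum either one food covers both requirements or two foods hit both targets exactly; no other combination can be cheaper.
tempeh only: max(6.7/2.9, 737/76) = 9.697 servings → $11.15.
bell pepper only: max(6.7/0.7, 737/9) = 81.89 servings → $57.32.
avocado only: max(6.7/0.3, 737/30) = 24.57 servings → $41.76.
Greek yogurt only: max(6.7/0.1, 737/244) = 67 servings → $80.40.
tempeh + bell pepper: intersection lies outside the first quadrant.
tempeh + avocado with both targets exact would need a negative amount; discard.
tempeh + Greek yogurt with both tight: 2.23 servings and 2.326 servings → $5.36.
bell pepper + avocado with both targets exact would need a negative amount; discard.
bell pepper + Greek yogurt with both tight: 9.188 servings and 2.682 servings → $9.65.
avocado + Greek yogurt with both tight: 22.24 servings and 0.2863 servings → $38.15.
The minimum over all feasible corners is $5.36.

$5.36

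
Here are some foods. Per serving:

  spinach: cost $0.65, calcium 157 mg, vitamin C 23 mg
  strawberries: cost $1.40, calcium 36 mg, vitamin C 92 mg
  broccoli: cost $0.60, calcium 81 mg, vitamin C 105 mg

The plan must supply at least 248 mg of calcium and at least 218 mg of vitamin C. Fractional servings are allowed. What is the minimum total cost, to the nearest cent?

$1.54

spinach only: max(248/157, 218/23) = 9.478 servings → $6.16.
strawberries only: max(248/36, 218/92) = 6.889 servings → $9.64.
broccoli only: max(248/81, 218/105) = 3.062 servings → $1.84.
spinach + strawberries with both tight: 1.099 servings and 2.095 servings → $3.65.
spinach + broccoli with both tight: 0.5732 servings and 1.951 servings → $1.54.
strawberries + broccoli: the both-tight solution has a negative serving — not a feasible corner.
So the least-cost plan costs $1.54.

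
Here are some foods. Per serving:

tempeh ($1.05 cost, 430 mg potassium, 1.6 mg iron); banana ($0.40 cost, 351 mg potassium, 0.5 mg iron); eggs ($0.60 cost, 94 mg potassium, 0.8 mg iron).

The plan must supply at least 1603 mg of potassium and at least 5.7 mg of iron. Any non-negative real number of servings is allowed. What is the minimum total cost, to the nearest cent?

$3.76

The cheapest plan sits at a corner of the feasible region — with two constraints it uses at most two foods.
tempeh only: max(1603/430, 5.7/1.6) = 3.728 servings → $3.91.
banana only: max(1603/351, 5.7/0.5) = 11.4 servings → $4.56.
eggs only: max(1603/94, 5.7/0.8) = 17.05 servings → $10.23.
tempeh + banana with both tight: 3.46 servings and 0.3283 servings → $3.76.
tempeh + eggs with both targets exact would need a negative amount; discard.
banana + eggs with both tight: 3.193 servings and 5.129 servings → $4.35.
Cheapest feasible corner: $3.76.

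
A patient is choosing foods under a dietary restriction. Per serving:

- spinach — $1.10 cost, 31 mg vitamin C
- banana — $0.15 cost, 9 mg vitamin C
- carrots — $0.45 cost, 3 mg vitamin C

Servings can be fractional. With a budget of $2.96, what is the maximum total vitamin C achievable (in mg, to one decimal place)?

Vitamin C per dollar: banana 60, spinach 28.18, carrots 6.667.
With no serving limits, spend the whole cost allowance on banana: $2.96 / $0.15 × 9 mg = 177.6 mg.

177.6 mg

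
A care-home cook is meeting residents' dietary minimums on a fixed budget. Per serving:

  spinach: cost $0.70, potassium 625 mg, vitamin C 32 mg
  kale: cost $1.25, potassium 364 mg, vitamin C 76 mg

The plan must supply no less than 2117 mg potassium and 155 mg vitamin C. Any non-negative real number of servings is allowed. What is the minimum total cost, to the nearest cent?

Two binding constraints pin down two serving amounts, so the optimal mix uses at most two foods. The candidates are each food alone (scaled to the tighter of potassium/vitamin C) and each pair with both constraints tight.
spinach only: max(2117/625, 155/32) = 4.844 servings → $3.39.
kale only: max(2117/364, 155/76) = 5.816 servings → $7.27.
spinach + kale with both tight: 2.914 servings and 0.8125 servings → $3.06.
So the least-cost plan costs $3.06.

$3.06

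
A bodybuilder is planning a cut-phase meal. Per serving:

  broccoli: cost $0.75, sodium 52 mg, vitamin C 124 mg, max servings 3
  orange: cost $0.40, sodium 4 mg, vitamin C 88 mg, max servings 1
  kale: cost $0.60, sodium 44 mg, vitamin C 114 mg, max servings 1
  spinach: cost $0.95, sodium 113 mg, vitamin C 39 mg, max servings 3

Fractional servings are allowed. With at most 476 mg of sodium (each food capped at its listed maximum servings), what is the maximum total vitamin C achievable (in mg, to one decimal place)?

667.9 mg

Vitamin C per mg sodium: orange 22, kale 2.591, broccoli 2.385, spinach 0.3451.
Take 1 serving of orange: uses 4 mg sodium, +88.0 mg vitamin C (running total 88.0 mg).
Take 1 serving of kale: uses 44 mg sodium, +114.0 mg vitamin C (running total 202.0 mg).
Take 3 servings of broccoli: uses 156 mg sodium, +372.0 mg vitamin C (running total 574.0 mg).
Take 2.407 servings of spinach: uses 272 mg sodium, +93.9 mg vitamin C (running total 667.9 mg).
Filling greedily by vitamin C-per-mg sodium is optimal for one linear limit, giving 667.9 mg.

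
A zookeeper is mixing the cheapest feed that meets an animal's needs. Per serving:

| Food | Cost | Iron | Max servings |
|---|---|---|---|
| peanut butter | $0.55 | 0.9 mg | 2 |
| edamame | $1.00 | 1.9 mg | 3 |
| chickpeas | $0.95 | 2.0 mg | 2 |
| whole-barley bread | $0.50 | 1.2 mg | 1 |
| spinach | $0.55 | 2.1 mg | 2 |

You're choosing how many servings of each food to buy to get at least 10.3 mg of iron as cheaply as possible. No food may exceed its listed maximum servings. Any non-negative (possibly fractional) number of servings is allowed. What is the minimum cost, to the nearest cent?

Cost per mg of iron: spinach $0.2619, whole-barley bread $0.4167, chickpeas $0.4750, edamame $0.5263, peanut butter $0.6111.
Take 2 servings of spinach: +4.2 mg iron for $1.10 (total $1.10, still need 6.1 mg).
Take 1 serving of whole-barley bread: +1.2 mg iron for $0.50 (total $1.60, still need 4.9 mg).
Take 2 servings of chickpeas: +4.0 mg iron for $1.90 (total $3.50, still need 0.9 mg).
Take 0.4737 servings of edamame: +0.9 mg iron for $0.47 (total $3.97, still need 0.0 mg).
Filling from the cheapest source first is optimal under one linear minimum: $3.97.

$3.97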